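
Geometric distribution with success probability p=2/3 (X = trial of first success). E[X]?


For geometric (trials until first success), E[X] = 1/p = 1/(2/3) = 3/2

3/2


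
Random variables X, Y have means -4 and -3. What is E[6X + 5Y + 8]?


E[6X + 5Y + 8] = 6*E[X] + 5*E[Y] + 8
= (6)*(-4) + (5)*(-3) + (8)
= -24 - 15 + 8 = -31

-31


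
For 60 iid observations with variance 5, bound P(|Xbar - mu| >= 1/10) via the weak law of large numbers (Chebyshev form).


Var(Xbar) = Var(X)/n = 5/60
Chebyshev: P(|Xbar-mu| >= 1/10) <= Var(Xbar)/(1/10)^2 = (1/12)/(1/100) = 25/3
Bound exceeds 1, so trivial bound: 1

1


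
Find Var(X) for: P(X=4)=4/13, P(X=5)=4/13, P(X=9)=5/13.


E[X] = 81/13, E[X^2] = 569/13
Var(X) = E[X^2] - (E[X])^2 = 569/13 - (81/13)^2 = 836/169

836/169


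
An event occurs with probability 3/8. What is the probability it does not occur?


P(A') = 1 - P(A) = 1 - 3/8 = 5/8

5/8


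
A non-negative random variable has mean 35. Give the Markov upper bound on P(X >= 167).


Markov: P(X >= a) <= E[X]/a
P(X >= 167) <= 35/167

35/167


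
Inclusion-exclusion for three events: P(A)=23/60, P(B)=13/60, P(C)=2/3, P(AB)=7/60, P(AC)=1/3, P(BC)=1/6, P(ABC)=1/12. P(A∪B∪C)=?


P(A∪B∪C) = P(A)+P(B)+P(C) - P(AB)-P(AC)-P(BC) + P(ABC)
= 23/60+13/60+2/3 - 7/60-1/3-1/6 + 1/12
= 11/15

11/15


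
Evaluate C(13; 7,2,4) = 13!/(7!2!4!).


13! = 6227020800
Denominator: 7!=5040 * 2!=2 * 4!=24
Coefficient = 6227020800 / 241920 = 25740

25740


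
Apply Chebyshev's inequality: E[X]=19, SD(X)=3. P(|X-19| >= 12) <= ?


k = 12/3 = 4
Chebyshev: P(|X-mu| >= k*sigma) <= 1/k^2 = 1/4^2 = 1/16

1/16


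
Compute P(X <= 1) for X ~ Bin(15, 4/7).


P(X<=1) = P(X=0) + P(X=1)
= 14348907/4747561509943 + 286978140/4747561509943
= 43046721/678223072849

43046721/678223072849


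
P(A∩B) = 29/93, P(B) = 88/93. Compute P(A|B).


P(A|B) = P(A∩B)/P(B) = (29/93)/(88/93) = 29/88

29/88


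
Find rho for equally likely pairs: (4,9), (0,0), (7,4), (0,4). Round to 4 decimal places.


Cov(X,Y) = 4.3125, Var(X) = 8.6875, Var(Y) = 10.1875
rho = Cov/(sqrt(VarX)*sqrt(VarY)) = 0.4584

0.4584


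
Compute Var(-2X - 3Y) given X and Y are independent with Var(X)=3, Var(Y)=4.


Independence => Cov(X,Y)=0
Var(-2X - 3Y) = (-2)^2*Var(X) + (-3)^2*Var(Y)
= 4*3 + 9*4 = 48

48


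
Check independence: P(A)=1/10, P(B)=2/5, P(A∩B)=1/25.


P(A)*P(B) = 1/10*2/5 = 1/25
P(A∩B) = 1/25, which equals P(A)P(B), so independent

Yes, A and B are independent


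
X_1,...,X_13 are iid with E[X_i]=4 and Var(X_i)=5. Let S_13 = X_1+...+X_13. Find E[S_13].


E[S_n] = n*E[X_1] = 13*4 = 52

52


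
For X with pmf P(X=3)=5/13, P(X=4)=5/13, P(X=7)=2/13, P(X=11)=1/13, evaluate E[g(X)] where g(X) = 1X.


E[1X] = sum(g(x)*P(x))
= 3*5/13 + 4*5/13 + 7*2/13 + 11*1/13
= 60/13

60/13


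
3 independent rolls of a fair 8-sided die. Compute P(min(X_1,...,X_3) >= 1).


P(min >= 1) = P(all X_i >= 1) = (P(X_1 >= 1))^3
= (8/8)^3 = 1^3 = 1

1


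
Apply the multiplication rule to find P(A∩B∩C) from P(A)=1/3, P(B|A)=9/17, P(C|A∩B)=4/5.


P(A∩B∩C) = P(A) * P(B|A) * P(C|A∩B)
= 1/3 * 9/17 * 4/5
= 3/17 * 4/5 = 12/85

12/85


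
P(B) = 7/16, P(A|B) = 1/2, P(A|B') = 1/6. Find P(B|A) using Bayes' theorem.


P(A) = P(A|B)P(B) + P(A|B')P(B') = 1/2*7/16 + 1/6*9/16 = 5/16
P(B|A) = P(A|B)P(B)/P(A) = (7/32)/(5/16) = 7/10

7/10


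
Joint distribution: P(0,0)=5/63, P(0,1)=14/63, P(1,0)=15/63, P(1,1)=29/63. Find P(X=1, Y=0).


Read from table: P(X=1, Y=0) = 15/63 = 5/21

5/21


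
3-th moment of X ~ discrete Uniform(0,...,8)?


E[X^3] = (1/9) * sum(x^3 for x=0..8)
= 1296/9 = 144

144


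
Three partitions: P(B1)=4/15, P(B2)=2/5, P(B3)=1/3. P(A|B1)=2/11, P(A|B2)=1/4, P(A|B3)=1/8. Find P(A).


P(A) = P(A|B1)P(B1) + P(A|B2)P(B2) + P(A|B3)P(B3)
= 2/11*4/15 + 1/4*2/5 + 1/8*1/3
= 8/165 + 1/10 + 1/24 = 251/1320

251/1320


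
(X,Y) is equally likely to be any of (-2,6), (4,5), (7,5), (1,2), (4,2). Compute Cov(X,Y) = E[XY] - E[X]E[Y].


E[X]=14/5, E[Y]=4, E[XY]=53/5
Cov(X,Y) = E[XY] - E[X]E[Y] = 53/5 - 14/5*4 = -3/5

-3/5


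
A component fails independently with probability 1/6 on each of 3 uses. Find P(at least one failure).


P(at least one) = 1 - P(none)
P(none) = (1 - 1/6)^3 = (5/6)^3 = 125/216
P(at least one) = 1 - 125/216 = 91/216

91/216


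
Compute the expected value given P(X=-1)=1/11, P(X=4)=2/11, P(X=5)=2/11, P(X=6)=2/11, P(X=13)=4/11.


E[X] = sum(x * P(x))
= -1*1/11 + 4*2/11 + 5*2/11 + 6*2/11 + 13*4/11
= 81/11

81/11


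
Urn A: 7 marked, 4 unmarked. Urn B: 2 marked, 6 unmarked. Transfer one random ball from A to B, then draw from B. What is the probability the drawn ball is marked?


P(transfer marked) = 7/11; P(transfer unmarked) = 4/11
If marked transferred: Urn II has 3 marked of 9, so P(marked|marked moved) = 1/3
If unmarked transferred: Urn II has 2 marked of 9, so P(marked|unmarked moved) = 2/9
By total probability: P(marked) = 7/11*1/3 + 4/11*2/9 = 29/99

29/99


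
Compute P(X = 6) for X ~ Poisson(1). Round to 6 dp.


P(X=6) = e^(-1) * 1^6 / 6!
≈ 0.3678794412 * 1 / 720
≈ 0.000511

0.000511


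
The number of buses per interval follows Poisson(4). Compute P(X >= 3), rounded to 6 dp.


P(X>=3) = 1 - P(X<=2) = 1 - (e^(-4)*4^0/0! + e^(-4)*4^1/1! + e^(-4)*4^2/2!)
≈ 1 - (0.0183156389 + 0.0732625556 + 0.1465251111)
= 1 - 0.2381033056 = 0.7618966944
≈ 0.761897

0.761897


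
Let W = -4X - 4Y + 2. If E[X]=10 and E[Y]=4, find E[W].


E[-4X - 4Y + 2] = -4*E[X] - 4*E[Y] + 2
= (-4)*(10) + (-4)*(4) + (2)
= -40 - 16 + 2 = -54

-54


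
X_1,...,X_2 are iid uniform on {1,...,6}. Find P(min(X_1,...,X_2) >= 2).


P(min >= 2) = P(all X_i >= 2) = (P(X_1 >= 2))^2
= (5/6)^2 = 25/36

25/36


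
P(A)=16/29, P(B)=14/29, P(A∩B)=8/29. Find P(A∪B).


P(A∪B) = P(A) + P(B) - P(A∩B)
= 16/29 + 14/29 - 8/29 = 22/29

22/29


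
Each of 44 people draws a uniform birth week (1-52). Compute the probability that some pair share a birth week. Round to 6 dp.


P(all different) = prod((52-i)/52 for i=0..43) = 0.000000
P(at least one match) = 1 - 0.000000 = 1.000000

1.000000


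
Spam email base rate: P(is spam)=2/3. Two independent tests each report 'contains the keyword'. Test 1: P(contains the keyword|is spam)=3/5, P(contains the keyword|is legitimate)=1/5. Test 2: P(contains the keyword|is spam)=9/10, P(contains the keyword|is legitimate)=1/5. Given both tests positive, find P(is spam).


After test 1: P(+) = 3/5*2/3 + 1/5*1/3 = 7/15
P(B|+) = (2/5)/(7/15) = 6/7
After test 2 (use post1 as new prior): P(+) = 9/10*6/7 + 1/5*1/7 = 4/5
P(B|+,+) = (27/35)/(4/5) = 27/28

27/28


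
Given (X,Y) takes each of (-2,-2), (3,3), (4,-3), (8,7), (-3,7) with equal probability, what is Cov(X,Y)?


E[X]=2, E[Y]=12/5, E[XY]=36/5
Cov(X,Y) = E[XY] - E[X]E[Y] = 36/5 - 2*12/5 = 12/5

12/5


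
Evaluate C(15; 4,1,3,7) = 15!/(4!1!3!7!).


15! = 1307674368000
Denominator: 4!=24 * 1!=1 * 3!=6 * 7!=5040
Coefficient = 1307674368000 / 725760 = 1801800

1801800


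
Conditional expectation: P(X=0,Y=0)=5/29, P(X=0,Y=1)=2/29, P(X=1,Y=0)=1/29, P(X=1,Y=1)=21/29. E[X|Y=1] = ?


P(Y=1) = 23/29
E[X|Y=1] = (0*2 + 1*21)/23 = 21/23

21/23


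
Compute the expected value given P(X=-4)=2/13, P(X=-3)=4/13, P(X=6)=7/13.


E[X] = sum(x * P(x))
= -4*2/13 - 3*4/13 + 6*7/13
= 22/13

22/13


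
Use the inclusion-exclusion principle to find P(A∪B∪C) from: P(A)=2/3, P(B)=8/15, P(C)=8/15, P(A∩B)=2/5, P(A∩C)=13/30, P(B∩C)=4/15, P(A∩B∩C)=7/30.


P(A∪B∪C) = P(A)+P(B)+P(C) - P(AB)-P(AC)-P(BC) + P(ABC)
= 2/3+8/15+8/15 - 2/5-13/30-4/15 + 7/30
= 13/15

13/15


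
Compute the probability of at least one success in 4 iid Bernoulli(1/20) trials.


P(at least one) = 1 - P(none)
P(none) = (1 - 1/20)^4 = (19/20)^4 = 130321/160000
P(at least one) = 1 - 130321/160000 = 29679/160000

29679/160000


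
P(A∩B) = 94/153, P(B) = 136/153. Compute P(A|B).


P(A|B) = P(A∩B)/P(B) = (94/153)/(136/153) = 94/136 = 47/68

47/68


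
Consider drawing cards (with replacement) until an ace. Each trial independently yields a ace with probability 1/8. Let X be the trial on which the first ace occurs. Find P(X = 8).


P(X=8) = (1-p)^7 * p = (7/8)^7 * 1/8
= 823543/2097152 * 1/8 = 823543/16777216

823543/16777216


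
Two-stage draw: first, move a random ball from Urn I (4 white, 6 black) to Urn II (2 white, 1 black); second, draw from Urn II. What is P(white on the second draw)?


P(transfer white) = 4/10 = 2/5; P(transfer black) = 3/5
If white transferred: Urn II has 3 white of 4, so P(white|white moved) = 3/4
If black transferred: Urn II has 2 white of 4, so P(white|black moved) = 1/2
By total probability: P(white) = 2/5*3/4 + 3/5*1/2 = 3/5

3/5


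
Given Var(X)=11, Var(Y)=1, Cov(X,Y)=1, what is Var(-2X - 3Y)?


Var(-2X - 3Y) = (-2)^2*Var(X) + (-3)^2*Var(Y) + 2*(-2)*(-3)*Cov(X,Y)
= 4*11 + 9*1 + 12*1
= 44 + 9 + 12 = 65

65


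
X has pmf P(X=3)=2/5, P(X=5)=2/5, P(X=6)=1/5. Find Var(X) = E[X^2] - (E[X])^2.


E[X] = 22/5, E[X^2] = 104/5
Var(X) = E[X^2] - (E[X])^2 = 104/5 - (22/5)^2 = 36/25

36/25


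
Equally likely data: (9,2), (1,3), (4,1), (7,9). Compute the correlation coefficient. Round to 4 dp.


Cov(X,Y) = 2.3125, Var(X) = 9.1875, Var(Y) = 9.6875
rho = Cov/(sqrt(VarX)*sqrt(VarY)) = 0.2451

0.2451


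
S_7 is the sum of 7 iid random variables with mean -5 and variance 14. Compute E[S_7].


E[S_n] = n*E[X_1] = 7*-5 = -35

-35


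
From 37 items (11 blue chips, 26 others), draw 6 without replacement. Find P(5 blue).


P(X=5) = C(11,5)*C(26,1) / C(37,6)
= 462*26 / 2324784
= 12012/2324784 = 13/2516

13/2516


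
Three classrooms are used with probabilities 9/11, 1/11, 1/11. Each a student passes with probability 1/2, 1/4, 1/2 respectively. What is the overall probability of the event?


P(A) = P(A|B1)P(B1) + P(A|B2)P(B2) + P(A|B3)P(B3)
= 1/2*9/11 + 1/4*1/11 + 1/2*1/11
= 9/22 + 1/44 + 1/22 = 21/44

21/44


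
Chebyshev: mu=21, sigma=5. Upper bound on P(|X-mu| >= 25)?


k = 25/5 = 5
Chebyshev: P(|X-mu| >= k*sigma) <= 1/k^2 = 1/5^2 = 1/25

1/25


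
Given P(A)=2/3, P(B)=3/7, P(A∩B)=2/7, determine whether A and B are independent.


P(A)*P(B) = 2/3*3/7 = 2/7
P(A∩B) = 2/7, which equals P(A)P(B), so independent

Yes, A and B are independent


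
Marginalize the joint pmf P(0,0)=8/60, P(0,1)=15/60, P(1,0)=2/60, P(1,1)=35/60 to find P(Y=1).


P(Y=1) = P(0,1)+P(1,1) = 15/60 + 35/60 = 50/60 = 5/6

5/6


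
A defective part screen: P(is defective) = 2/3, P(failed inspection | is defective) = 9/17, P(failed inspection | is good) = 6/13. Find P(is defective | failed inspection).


P(A) = P(A|B)P(B) + P(A|B')P(B') = 9/17*2/3 + 6/13*1/3 = 112/221
P(B|A) = P(A|B)P(B)/P(A) = (6/17)/(112/221) = 39/56

39/56


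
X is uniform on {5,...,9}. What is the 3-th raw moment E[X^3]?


E[X^3] = (1/5) * sum(x^3 for x=5..9)
= 1925/5 = 385

385


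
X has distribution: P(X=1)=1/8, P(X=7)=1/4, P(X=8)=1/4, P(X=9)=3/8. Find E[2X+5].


E[2X+5] = sum(g(x)*P(x))
= 7*1/8 + 19*1/4 + 21*1/4 + 23*3/8
= 39/2

39/2


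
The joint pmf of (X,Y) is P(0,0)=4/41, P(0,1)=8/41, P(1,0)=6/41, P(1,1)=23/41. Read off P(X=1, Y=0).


Read from table: P(X=1, Y=0) = 6/41

6/41


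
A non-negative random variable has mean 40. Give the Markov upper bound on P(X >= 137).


Markov: P(X >= a) <= E[X]/a
P(X >= 137) <= 40/137

40/137


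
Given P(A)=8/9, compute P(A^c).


P(A') = 1 - P(A) = 1 - 8/9 = 1/9

1/9


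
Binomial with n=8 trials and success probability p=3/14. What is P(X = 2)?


P(X=2) = C(8,2) * p^2 * (1-p)^6
= 28 * 9/196 * 1771561/7529536
= 15944049/52706752

15944049/52706752


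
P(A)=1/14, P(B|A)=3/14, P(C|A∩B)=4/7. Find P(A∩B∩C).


P(A∩B∩C) = P(A) * P(B|A) * P(C|A∩B)
= 1/14 * 3/14 * 4/7
= 3/196 * 4/7 = 3/343

3/343


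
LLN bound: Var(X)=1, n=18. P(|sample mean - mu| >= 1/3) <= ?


Var(Xbar) = Var(X)/n = 1/18
Chebyshev: P(|Xbar-mu| >= 1/3) <= Var(Xbar)/(1/3)^2 = (1/18)/(1/9) = 1/2

1/2


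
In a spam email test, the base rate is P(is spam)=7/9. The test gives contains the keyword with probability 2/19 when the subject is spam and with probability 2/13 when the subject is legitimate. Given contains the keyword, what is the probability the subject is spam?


P(A) = P(A|B)P(B) + P(A|B')P(B') = 2/19*7/9 + 2/13*2/9 = 86/741
P(B|A) = P(A|B)P(B)/P(A) = (14/171)/(86/741) = 91/129

91/129


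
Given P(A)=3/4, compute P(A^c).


P(A') = 1 - P(A) = 1 - 3/4 = 1/4

1/4


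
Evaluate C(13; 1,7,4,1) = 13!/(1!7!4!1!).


13! = 6227020800
Denominator: 1!=1 * 7!=5040 * 4!=24 * 1!=1
Coefficient = 6227020800 / 120960 = 51480

51480


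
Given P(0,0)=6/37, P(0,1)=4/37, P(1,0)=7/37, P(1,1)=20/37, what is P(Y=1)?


P(Y=1) = P(0,1)+P(1,1) = 4/37 + 20/37 = 24/37

24/37


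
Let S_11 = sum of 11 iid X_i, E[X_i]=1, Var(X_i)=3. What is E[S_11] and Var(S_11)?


E[S_n] = n*mu = 11*1 = 11
Var(S_n) = n*sigma^2 = 11*3 = 33

E[S_11]=11, Var(S_11)=33


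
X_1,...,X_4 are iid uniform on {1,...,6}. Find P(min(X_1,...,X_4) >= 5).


P(min >= 5) = P(all X_i >= 5) = (P(X_1 >= 5))^4
= (2/6)^4 = (1/3)^4 = 1/81

1/81


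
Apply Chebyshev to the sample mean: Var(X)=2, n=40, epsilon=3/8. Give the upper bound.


Var(Xbar) = Var(X)/n = 2/40
Chebyshev: P(|Xbar-mu| >= 3/8) <= Var(Xbar)/(3/8)^2 = (1/20)/(9/64) = 16/45

16/45


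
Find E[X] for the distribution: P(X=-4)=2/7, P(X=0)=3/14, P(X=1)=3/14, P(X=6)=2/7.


E[X] = sum(x * P(x))
= -4*2/7 + 0*3/14 + 1*3/14 + 6*2/7
= 11/14

11/14


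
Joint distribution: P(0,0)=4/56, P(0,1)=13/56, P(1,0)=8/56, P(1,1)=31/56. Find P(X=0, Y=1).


Read from table: P(X=0, Y=1) = 13/56

13/56


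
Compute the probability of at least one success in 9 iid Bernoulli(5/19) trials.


P(at least one) = 1 - P(none)
P(none) = (1 - 5/19)^9 = (14/19)^9 = 20661046784/322687697779
P(at least one) = 1 - 20661046784/322687697779 = 302026650995/322687697779

302026650995/322687697779


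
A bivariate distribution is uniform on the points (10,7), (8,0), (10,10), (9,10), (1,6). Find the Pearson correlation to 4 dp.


Cov(X,Y) = 3.0400, Var(X) = 11.4400, Var(Y) = 13.4400
rho = Cov/(sqrt(VarX)*sqrt(VarY)) = 0.2452

0.2452


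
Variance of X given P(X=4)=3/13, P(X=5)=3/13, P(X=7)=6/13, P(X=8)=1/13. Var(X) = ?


E[X] = 77/13, E[X^2] = 37
Var(X) = E[X^2] - (E[X])^2 = 37 - (77/13)^2 = 324/169

324/169


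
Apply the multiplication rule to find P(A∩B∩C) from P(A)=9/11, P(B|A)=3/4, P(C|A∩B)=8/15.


P(A∩B∩C) = P(A) * P(B|A) * P(C|A∩B)
= 9/11 * 3/4 * 8/15
= 27/44 * 8/15 = 18/55

18/55


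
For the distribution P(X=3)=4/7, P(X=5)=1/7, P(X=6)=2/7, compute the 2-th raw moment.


E[X^2] = sum(x^2 * P(x))
= 9*4/7 + 25*1/7 + 36*2/7
= 19

19


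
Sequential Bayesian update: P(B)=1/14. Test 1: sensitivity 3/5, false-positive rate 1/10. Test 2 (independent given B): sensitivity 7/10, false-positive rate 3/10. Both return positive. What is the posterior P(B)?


After test 1: P(+) = 3/5*1/14 + 1/10*13/14 = 19/140
P(B|+) = (3/70)/(19/140) = 6/19
After test 2 (use post1 as new prior): P(+) = 7/10*6/19 + 3/10*13/19 = 81/190
P(B|+,+) = (21/95)/(81/190) = 14/27

14/27


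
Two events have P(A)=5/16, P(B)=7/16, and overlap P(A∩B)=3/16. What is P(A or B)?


P(A∪B) = P(A) + P(B) - P(A∩B)
= 5/16 + 7/16 - 3/16 = 9/16

9/16


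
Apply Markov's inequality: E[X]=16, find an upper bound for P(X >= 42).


Markov: P(X >= a) <= E[X]/a
P(X >= 42) <= 16/42 = 8/21

8/21


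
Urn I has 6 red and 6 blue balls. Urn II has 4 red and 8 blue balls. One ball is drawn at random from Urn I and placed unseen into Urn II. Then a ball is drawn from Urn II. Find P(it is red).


P(transfer red) = 6/12 = 1/2; P(transfer blue) = 1/2
If red transferred: Urn II has 5 red of 13, so P(red|red moved) = 5/13
If blue transferred: Urn II has 4 red of 13, so P(red|blue moved) = 4/13
By total probability: P(red) = 1/2*5/13 + 1/2*4/13 = 9/26

9/26


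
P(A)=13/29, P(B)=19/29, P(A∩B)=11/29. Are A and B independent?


P(A)*P(B) = 13/29*19/29 = 247/841
P(A∩B) = 11/29 != 247/841, so not independent

No, A and B are not independent


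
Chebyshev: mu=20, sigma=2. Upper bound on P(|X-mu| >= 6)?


k = 6/2 = 3
Chebyshev: P(|X-mu| >= k*sigma) <= 1/k^2 = 1/3^2 = 1/9

1/9


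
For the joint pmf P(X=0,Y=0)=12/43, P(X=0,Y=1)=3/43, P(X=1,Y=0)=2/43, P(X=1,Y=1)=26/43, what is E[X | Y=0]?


P(Y=0) = 14/43
E[X|Y=0] = (0*12 + 1*2)/14 = 2/14 = 1/7

1/7


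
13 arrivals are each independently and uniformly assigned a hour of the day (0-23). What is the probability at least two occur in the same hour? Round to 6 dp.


P(all different) = prod((24-i)/24 for i=0..12) = 0.017734
P(at least one match) = 1 - 0.017734 = 0.982266

0.982266


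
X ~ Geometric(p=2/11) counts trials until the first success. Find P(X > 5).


P(X > 5) = P(first 5 trials all fail) = (1-p)^5 = (9/11)^5 = 59049/161051

59049/161051


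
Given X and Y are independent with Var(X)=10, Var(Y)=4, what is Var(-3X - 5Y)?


Independence => Cov(X,Y)=0
Var(-3X - 5Y) = (-3)^2*Var(X) + (-5)^2*Var(Y)
= 9*10 + 25*4 = 190

190


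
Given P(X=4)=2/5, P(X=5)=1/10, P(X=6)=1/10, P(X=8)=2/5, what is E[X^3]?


E[X^3] = sum(g(x)*P(x))
= 64*2/5 + 125*1/10 + 216*1/10 + 512*2/5
= 529/2

529/2


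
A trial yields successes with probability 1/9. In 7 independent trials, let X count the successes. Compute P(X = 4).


P(X=4) = C(7,4) * p^4 * (1-p)^3
= 35 * 1/6561 * 512/729
= 17920/4782969

17920/4782969


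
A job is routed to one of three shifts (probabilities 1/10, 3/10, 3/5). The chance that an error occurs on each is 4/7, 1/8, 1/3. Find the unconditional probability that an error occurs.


P(A) = P(A|B1)P(B1) + P(A|B2)P(B2) + P(A|B3)P(B3)
= 4/7*1/10 + 1/8*3/10 + 1/3*3/5
= 2/35 + 3/80 + 1/5 = 33/112

33/112


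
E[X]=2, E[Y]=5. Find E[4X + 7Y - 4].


E[4X + 7Y - 4] = 4*E[X] + 7*E[Y] - 4
= (4)*(2) + (7)*(5) + (-4)
= 8 + 35 - 4 = 39

39


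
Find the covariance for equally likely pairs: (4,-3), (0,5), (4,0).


E[X]=8/3, E[Y]=2/3, E[XY]=-4
Cov(X,Y) = E[XY] - E[X]E[Y] = -4 - 8/3*2/3 = -52/9

-52/9


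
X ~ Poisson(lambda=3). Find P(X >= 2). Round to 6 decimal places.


P(X>=2) = 1 - P(X<=1) = 1 - (e^(-3)*3^0/0! + e^(-3)*3^1/1!)
≈ 1 - (0.0497870684 + 0.1493612051)
= 1 - 0.1991482735 = 0.8008517265
≈ 0.800852

0.800852


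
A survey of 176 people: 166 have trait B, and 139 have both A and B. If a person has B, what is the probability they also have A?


P(A|B) = P(A∩B)/P(B) = (139/176)/(166/176) = 139/166

139/166


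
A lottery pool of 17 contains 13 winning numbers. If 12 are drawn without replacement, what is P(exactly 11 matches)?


P(X=11) = C(13,11)*C(4,1) / C(17,12)
= 78*4 / 6188
= 312/6188 = 6/119

6/119


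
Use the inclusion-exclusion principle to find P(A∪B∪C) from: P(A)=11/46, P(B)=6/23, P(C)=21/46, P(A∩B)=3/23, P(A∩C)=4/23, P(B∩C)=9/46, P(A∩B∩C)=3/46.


P(A∪B∪C) = P(A)+P(B)+P(C) - P(AB)-P(AC)-P(BC) + P(ABC)
= 11/46+6/23+21/46 - 3/23-4/23-9/46 + 3/46
= 12/23

12/23


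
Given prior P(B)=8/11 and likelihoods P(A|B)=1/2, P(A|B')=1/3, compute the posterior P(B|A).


P(A) = P(A|B)P(B) + P(A|B')P(B') = 1/2*8/11 + 1/3*3/11 = 5/11
P(B|A) = P(A|B)P(B)/P(A) = (4/11)/(5/11) = 4/5

4/5


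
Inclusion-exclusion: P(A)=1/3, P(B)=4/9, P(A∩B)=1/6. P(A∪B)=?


P(A∪B) = P(A) + P(B) - P(A∩B)
= 1/3 + 4/9 - 1/6 = 11/18

11/18


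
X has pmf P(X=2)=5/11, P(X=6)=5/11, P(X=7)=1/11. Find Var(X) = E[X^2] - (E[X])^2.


E[X] = 47/11, E[X^2] = 249/11
Var(X) = E[X^2] - (E[X])^2 = 249/11 - (47/11)^2 = 530/121

530/121


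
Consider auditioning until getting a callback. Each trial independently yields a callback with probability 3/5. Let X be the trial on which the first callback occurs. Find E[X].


For geometric (trials until first success), E[X] = 1/p = 1/(3/5) = 5/3

5/3


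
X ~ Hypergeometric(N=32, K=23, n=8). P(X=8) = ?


P(X=8) = C(23,8)*C(9,0) / C(32,8)
= 490314*1 / 10518300
= 490314/10518300 = 81719/1753050

81719/1753050


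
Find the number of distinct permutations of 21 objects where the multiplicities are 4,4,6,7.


21! = 51090942171709440000
Denominator: 4!=24 * 4!=24 * 6!=720 * 7!=5040
Coefficient = 51090942171709440000 / 2090188800 = 24443218800

24443218800


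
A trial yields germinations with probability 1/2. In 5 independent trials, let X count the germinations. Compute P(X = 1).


P(X=1) = C(5,1) * p^1 * (1-p)^4
= 5 * 1/2 * 1/16
= 5/32

5/32


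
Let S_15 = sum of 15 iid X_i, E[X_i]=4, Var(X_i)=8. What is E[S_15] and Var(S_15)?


E[S_n] = n*mu = 15*4 = 60
Var(S_n) = n*sigma^2 = 15*8 = 120

E[S_15]=60, Var(S_15)=120


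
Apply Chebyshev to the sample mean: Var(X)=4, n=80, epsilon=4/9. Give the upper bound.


Var(Xbar) = Var(X)/n = 4/80
Chebyshev: P(|Xbar-mu| >= 4/9) <= Var(Xbar)/(4/9)^2 = (1/20)/(16/81) = 81/320

81/320


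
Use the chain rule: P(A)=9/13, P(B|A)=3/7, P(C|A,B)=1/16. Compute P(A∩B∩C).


P(A∩B∩C) = P(A) * P(B|A) * P(C|A∩B)
= 9/13 * 3/7 * 1/16
= 27/91 * 1/16 = 27/1456

27/1456


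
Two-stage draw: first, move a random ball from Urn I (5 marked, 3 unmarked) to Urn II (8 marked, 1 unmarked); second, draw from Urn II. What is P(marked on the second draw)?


P(transfer marked) = 5/8; P(transfer unmarked) = 3/8
If marked transferred: Urn II has 9 marked of 10, so P(marked|marked moved) = 9/10
If unmarked transferred: Urn II has 8 marked of 10, so P(marked|unmarked moved) = 4/5
By total probability: P(marked) = 5/8*9/10 + 3/8*4/5 = 69/80

69/80


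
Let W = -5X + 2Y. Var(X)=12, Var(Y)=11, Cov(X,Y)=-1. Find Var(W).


Var(-5X + 2Y) = (-5)^2*Var(X) + 2^2*Var(Y) + 2*(-5)*2*Cov(X,Y)
= 25*12 + 4*11 - 20*(-1)
= 300 + 44 + 20 = 364

364


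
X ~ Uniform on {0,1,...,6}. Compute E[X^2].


E[X^2] = (1/7) * sum(x^2 for x=0..6)
= 91/7 = 13

13


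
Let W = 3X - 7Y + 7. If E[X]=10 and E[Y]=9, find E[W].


E[3X - 7Y + 7] = 3*E[X] - 7*E[Y] + 7
= (3)*(10) + (-7)*(9) + (7)
= 30 - 63 + 7 = -26

-26


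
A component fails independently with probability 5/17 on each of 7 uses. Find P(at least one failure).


P(at least one) = 1 - P(none)
P(none) = (1 - 5/17)^7 = (12/17)^7 = 35831808/410338673
P(at least one) = 1 - 35831808/410338673 = 374506865/410338673

374506865/410338673


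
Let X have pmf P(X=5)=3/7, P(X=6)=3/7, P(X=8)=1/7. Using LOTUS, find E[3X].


E[3X] = sum(g(x)*P(x))
= 15*3/7 + 18*3/7 + 24*1/7
= 123/7

123/7


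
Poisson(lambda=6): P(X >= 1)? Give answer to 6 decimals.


P(X>=1) = 1 - P(X<=0) = 1 - (e^(-6)*6^0/0!)
≈ 1 - 0.0024787522 = 0.9975212478
≈ 0.997521

0.997521


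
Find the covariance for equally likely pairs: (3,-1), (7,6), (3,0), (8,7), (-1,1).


E[X]=4, E[Y]=13/5, E[XY]=94/5
Cov(X,Y) = E[XY] - E[X]E[Y] = 94/5 - 4*13/5 = 42/5

42/5


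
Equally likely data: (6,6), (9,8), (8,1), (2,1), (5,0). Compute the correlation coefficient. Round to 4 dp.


Cov(X,Y) = 4.4000, Var(X) = 6.0000, Var(Y) = 10.1600
rho = Cov/(sqrt(VarX)*sqrt(VarY)) = 0.5635

0.5635


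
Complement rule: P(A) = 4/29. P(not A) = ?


P(A') = 1 - P(A) = 1 - 4/29 = 25/29

25/29


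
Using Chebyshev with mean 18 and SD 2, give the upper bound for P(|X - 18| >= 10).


k = 10/2 = 5
Chebyshev: P(|X-mu| >= k*sigma) <= 1/k^2 = 1/5^2 = 1/25

1/25


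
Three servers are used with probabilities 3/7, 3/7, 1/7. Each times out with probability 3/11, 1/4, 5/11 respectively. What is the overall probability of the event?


P(A) = P(A|B1)P(B1) + P(A|B2)P(B2) + P(A|B3)P(B3)
= 3/11*3/7 + 1/4*3/7 + 5/11*1/7
= 9/77 + 3/28 + 5/77 = 89/308

89/308


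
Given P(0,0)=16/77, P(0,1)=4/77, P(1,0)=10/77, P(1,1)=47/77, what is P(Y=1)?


P(Y=1) = P(0,1)+P(1,1) = 4/77 + 47/77 = 51/77

51/77


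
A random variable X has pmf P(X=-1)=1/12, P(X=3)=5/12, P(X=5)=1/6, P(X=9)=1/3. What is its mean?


E[X] = sum(x * P(x))
= -1*1/12 + 3*5/12 + 5*1/6 + 9*1/3
= 5

5


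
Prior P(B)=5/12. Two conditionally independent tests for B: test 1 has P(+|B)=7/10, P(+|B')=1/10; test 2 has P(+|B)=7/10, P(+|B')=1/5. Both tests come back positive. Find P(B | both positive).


After test 1: P(+) = 7/10*5/12 + 1/10*7/12 = 7/20
P(B|+) = (7/24)/(7/20) = 5/6
After test 2 (use post1 as new prior): P(+) = 7/10*5/6 + 1/5*1/6 = 37/60
P(B|+,+) = (7/12)/(37/60) = 35/37

35/37


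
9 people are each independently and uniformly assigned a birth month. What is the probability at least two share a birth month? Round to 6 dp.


P(all different) = prod((12-i)/12 for i=0..8) = 0.015472
P(at least one match) = 1 - 0.015472 = 0.984528

0.984528


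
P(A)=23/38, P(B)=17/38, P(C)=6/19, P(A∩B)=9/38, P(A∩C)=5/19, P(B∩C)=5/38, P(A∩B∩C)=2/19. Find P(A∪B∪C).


P(A∪B∪C) = P(A)+P(B)+P(C) - P(AB)-P(AC)-P(BC) + P(ABC)
= 23/38+17/38+6/19 - 9/38-5/19-5/38 + 2/19
= 16/19

16/19


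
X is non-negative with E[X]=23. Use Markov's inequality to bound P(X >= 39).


Markov: P(X >= a) <= E[X]/a
P(X >= 39) <= 23/39

23/39


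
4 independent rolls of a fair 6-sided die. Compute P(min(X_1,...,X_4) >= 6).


P(min >= 6) = P(all X_i >= 6) = (P(X_1 >= 6))^4
= (1/6)^4 = 1/1296

1/1296


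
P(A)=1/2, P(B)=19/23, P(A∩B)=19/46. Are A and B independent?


P(A)*P(B) = 1/2*19/23 = 19/46
P(A∩B) = 19/46, which equals P(A)P(B), so independent

Yes, A and B are independent


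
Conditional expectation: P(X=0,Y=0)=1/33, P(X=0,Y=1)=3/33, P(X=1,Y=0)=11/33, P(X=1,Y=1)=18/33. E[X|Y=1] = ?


P(Y=1) = 21/33
E[X|Y=1] = (0*3 + 1*18)/21 = 18/21 = 6/7

6/7


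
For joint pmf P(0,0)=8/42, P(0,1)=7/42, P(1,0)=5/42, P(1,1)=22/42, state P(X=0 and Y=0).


Read from table: P(X=0, Y=0) = 8/42 = 4/21

4/21


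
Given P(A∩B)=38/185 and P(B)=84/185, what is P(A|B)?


P(A|B) = P(A∩B)/P(B) = (38/185)/(84/185) = 38/84 = 19/42

19/42


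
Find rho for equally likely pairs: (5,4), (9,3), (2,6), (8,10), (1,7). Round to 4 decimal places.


Cov(X,Y) = -0.8000, Var(X) = 10.0000, Var(Y) = 6.0000
rho = Cov/(sqrt(VarX)*sqrt(VarY)) = -0.1033

-0.1033


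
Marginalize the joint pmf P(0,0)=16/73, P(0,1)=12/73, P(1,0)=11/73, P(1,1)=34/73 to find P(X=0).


P(X=0) = P(0,0)+P(0,1) = 16/73 + 12/73 = 28/73

28/73


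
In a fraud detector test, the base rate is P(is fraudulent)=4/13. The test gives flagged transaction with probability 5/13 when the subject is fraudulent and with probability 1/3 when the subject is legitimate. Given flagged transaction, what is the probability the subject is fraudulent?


P(A) = P(A|B)P(B) + P(A|B')P(B') = 5/13*4/13 + 1/3*9/13 = 59/169
P(B|A) = P(A|B)P(B)/P(A) = (20/169)/(59/169) = 20/59

20/59


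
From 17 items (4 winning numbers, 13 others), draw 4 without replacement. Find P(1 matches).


P(X=1) = C(4,1)*C(13,3) / C(17,4)
= 4*286 / 2380
= 1144/2380 = 286/595

286/595


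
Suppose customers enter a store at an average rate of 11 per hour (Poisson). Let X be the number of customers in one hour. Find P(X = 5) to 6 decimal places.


P(X=5) = e^(-11) * 11^5 / 5!
≈ 0.00001670170079 * 161051 / 120
≈ 0.022415

0.022415


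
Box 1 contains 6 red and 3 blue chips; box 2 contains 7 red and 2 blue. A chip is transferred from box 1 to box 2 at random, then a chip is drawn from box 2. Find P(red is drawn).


P(transfer red) = 6/9 = 2/3; P(transfer blue) = 1/3
If red transferred: Urn II has 8 red of 10, so P(red|red moved) = 4/5
If blue transferred: Urn II has 7 red of 10, so P(red|blue moved) = 7/10
By total probability: P(red) = 2/3*4/5 + 1/3*7/10 = 23/30

23/30


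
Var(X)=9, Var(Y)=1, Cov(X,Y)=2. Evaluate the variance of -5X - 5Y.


Var(-5X - 5Y) = (-5)^2*Var(X) + (-5)^2*Var(Y) + 2*(-5)*(-5)*Cov(X,Y)
= 25*9 + 25*1 + 50*2
= 225 + 25 + 100 = 350

350


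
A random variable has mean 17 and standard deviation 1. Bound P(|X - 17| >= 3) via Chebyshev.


k = 3/1 = 3
Chebyshev: P(|X-mu| >= k*sigma) <= 1/k^2 = 1/3^2 = 1/9

1/9


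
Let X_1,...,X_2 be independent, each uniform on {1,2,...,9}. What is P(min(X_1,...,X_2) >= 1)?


P(min >= 1) = P(all X_i >= 1) = (P(X_1 >= 1))^2
= (9/9)^2 = 1^2 = 1

1


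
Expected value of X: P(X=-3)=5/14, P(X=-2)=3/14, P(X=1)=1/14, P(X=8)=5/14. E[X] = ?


E[X] = sum(x * P(x))
= -3*5/14 - 2*3/14 + 1*1/14 + 8*5/14
= 10/7

10/7


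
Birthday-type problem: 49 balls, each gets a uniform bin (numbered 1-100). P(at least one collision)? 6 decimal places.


P(all different) = prod((100-i)/100 for i=0..48) = 0.000001
P(at least one match) = 1 - 0.000001 = 0.999999

0.999999


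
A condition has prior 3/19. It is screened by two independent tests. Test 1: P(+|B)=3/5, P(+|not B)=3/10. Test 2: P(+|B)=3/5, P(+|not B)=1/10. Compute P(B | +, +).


After test 1: P(+) = 3/5*3/19 + 3/10*16/19 = 33/95
P(B|+) = (9/95)/(33/95) = 3/11
After test 2 (use post1 as new prior): P(+) = 3/5*3/11 + 1/10*8/11 = 13/55
P(B|+,+) = (9/55)/(13/55) = 9/13

9/13


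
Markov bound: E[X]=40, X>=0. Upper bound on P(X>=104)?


Markov: P(X >= a) <= E[X]/a
P(X >= 104) <= 40/104 = 5/13

5/13


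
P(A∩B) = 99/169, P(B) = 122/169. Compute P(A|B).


P(A|B) = P(A∩B)/P(B) = (99/169)/(122/169) = 99/122

99/122


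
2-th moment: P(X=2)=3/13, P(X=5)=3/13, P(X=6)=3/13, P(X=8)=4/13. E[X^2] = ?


E[X^2] = sum(x^2 * P(x))
= 4*3/13 + 25*3/13 + 36*3/13 + 64*4/13
= 451/13

451/13


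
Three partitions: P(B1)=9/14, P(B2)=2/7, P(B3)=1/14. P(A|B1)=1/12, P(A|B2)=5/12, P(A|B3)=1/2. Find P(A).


P(A) = P(A|B1)P(B1) + P(A|B2)P(B2) + P(A|B3)P(B3)
= 1/12*9/14 + 5/12*2/7 + 1/2*1/14
= 3/56 + 5/42 + 1/28 = 5/24

5/24


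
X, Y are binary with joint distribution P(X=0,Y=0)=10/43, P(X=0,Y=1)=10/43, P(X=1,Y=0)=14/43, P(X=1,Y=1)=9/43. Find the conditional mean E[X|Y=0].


P(Y=0) = 24/43
E[X|Y=0] = (0*10 + 1*14)/24 = 14/24 = 7/12

7/12


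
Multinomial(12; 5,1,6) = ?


12! = 479001600
Denominator: 5!=120 * 1!=1 * 6!=720
Coefficient = 479001600 / 86400 = 5544

5544


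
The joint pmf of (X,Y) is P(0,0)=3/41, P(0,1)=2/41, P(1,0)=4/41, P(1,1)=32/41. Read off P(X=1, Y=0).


Read from table: P(X=1, Y=0) = 4/41

4/41


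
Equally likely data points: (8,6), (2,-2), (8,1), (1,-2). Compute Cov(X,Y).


E[X]=19/4, E[Y]=3/4, E[XY]=25/2
Cov(X,Y) = E[XY] - E[X]E[Y] = 25/2 - 19/4*3/4 = 143/16

143/16


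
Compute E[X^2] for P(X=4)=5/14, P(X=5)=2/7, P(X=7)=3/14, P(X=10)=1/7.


E[X^2] = sum(g(x)*P(x))
= 16*5/14 + 25*2/7 + 49*3/14 + 100*1/7
= 527/14

527/14


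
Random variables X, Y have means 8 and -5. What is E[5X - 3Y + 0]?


E[5X - 3Y + 0] = 5*E[X] - 3*E[Y] + 0
= (5)*(8) + (-3)*(-5) + (0)
= 40 + 15 + 0 = 55

55


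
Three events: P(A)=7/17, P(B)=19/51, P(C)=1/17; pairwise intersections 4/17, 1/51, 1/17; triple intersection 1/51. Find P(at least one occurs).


P(A∪B∪C) = P(A)+P(B)+P(C) - P(AB)-P(AC)-P(BC) + P(ABC)
= 7/17+19/51+1/17 - 4/17-1/51-1/17 + 1/51
= 28/51

28/51


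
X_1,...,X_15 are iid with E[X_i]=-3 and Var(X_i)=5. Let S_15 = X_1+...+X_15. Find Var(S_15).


By independence, Var(S_n) = n*Var(X_1) = 15*5 = 75

75


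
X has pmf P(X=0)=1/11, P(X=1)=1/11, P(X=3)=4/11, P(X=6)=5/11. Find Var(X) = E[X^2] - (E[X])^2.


E[X] = 43/11, E[X^2] = 217/11
Var(X) = E[X^2] - (E[X])^2 = 217/11 - (43/11)^2 = 538/121

538/121


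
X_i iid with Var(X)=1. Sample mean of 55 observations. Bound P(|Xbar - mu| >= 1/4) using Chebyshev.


Var(Xbar) = Var(X)/n = 1/55
Chebyshev: P(|Xbar-mu| >= 1/4) <= Var(Xbar)/(1/4)^2 = (1/55)/(1/16) = 16/55

16/55


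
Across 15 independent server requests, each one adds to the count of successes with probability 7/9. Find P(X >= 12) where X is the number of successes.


P(X>=12) = P(X=12) + P(X=13) + P(X=14) + P(X=15)
= 50382285411640/205891132094649 + 13564461456980/68630377364883 + 6782230728490/68630377364883 + 4747561509943/205891132094649
= 116169923477993/205891132094649

116169923477993/205891132094649


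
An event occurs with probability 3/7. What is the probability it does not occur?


P(A') = 1 - P(A) = 1 - 3/7 = 4/7

4/7


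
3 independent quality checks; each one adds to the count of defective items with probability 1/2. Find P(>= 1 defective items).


P(at least one) = 1 - P(none)
P(none) = (1 - 1/2)^3 = (1/2)^3 = 1/8
P(at least one) = 1 - 1/8 = 7/8

7/8


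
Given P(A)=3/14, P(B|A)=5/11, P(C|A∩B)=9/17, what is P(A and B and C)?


P(A∩B∩C) = P(A) * P(B|A) * P(C|A∩B)
= 3/14 * 5/11 * 9/17
= 15/154 * 9/17 = 135/2618

135/2618


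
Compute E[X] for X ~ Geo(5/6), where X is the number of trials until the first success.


For geometric (trials until first success), E[X] = 1/p = 1/(5/6) = 6/5

6/5


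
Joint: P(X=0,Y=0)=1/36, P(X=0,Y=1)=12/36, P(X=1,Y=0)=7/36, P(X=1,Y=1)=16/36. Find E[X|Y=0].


P(Y=0) = 8/36
E[X|Y=0] = (0*1 + 1*7)/8 = 7/8

7/8


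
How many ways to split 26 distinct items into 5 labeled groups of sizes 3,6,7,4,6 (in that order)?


26! = 403291461126605635584000000
Denominator: 3!=6 * 6!=720 * 7!=5040 * 4!=24 * 6!=720
Coefficient = 403291461126605635584000000 / 376233984000 = 1071916621776000

1071916621776000


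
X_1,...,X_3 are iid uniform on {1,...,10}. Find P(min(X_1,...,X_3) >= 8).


P(min >= 8) = P(all X_i >= 8) = (P(X_1 >= 8))^3
= (3/10)^3 = 27/1000

27/1000


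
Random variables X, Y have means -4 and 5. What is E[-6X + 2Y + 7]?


E[-6X + 2Y + 7] = -6*E[X] + 2*E[Y] + 7
= (-6)*(-4) + (2)*(5) + (7)
= 24 + 10 + 7 = 41

41


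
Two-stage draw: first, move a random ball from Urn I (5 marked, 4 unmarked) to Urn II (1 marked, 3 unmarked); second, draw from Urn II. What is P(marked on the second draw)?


P(transfer marked) = 5/9; P(transfer unmarked) = 4/9
If marked transferred: Urn II has 2 marked of 5, so P(marked|marked moved) = 2/5
If unmarked transferred: Urn II has 1 marked of 5, so P(marked|unmarked moved) = 1/5
By total probability: P(marked) = 5/9*2/5 + 4/9*1/5 = 14/45

14/45


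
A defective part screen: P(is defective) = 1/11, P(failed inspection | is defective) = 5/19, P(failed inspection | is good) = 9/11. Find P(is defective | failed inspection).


P(A) = P(A|B)P(B) + P(A|B')P(B') = 5/19*1/11 + 9/11*10/11 = 1765/2299
P(B|A) = P(A|B)P(B)/P(A) = (5/209)/(1765/2299) = 11/353

11/353


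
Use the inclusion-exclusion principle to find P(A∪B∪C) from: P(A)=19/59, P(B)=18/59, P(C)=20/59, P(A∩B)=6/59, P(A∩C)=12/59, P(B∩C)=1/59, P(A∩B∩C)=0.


P(A∪B∪C) = P(A)+P(B)+P(C) - P(AB)-P(AC)-P(BC) + P(ABC)
= 19/59+18/59+20/59 - 6/59-12/59-1/59 + 0
= 38/59

38/59


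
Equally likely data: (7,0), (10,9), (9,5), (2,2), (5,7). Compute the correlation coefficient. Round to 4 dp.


Cov(X,Y) = 4.4400, Var(X) = 8.2400, Var(Y) = 10.6400
rho = Cov/(sqrt(VarX)*sqrt(VarY)) = 0.4742

0.4742


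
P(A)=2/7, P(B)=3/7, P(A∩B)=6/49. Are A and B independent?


P(A)*P(B) = 2/7*3/7 = 6/49
P(A∩B) = 6/49, which equals P(A)P(B), so independent

Yes, A and B are independent


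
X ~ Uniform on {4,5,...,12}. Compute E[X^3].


E[X^3] = (1/9) * sum(x^3 for x=4..12)
= 6048/9 = 672

672


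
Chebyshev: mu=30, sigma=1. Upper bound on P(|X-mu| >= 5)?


k = 5/1 = 5
Chebyshev: P(|X-mu| >= k*sigma) <= 1/k^2 = 1/5^2 = 1/25

1/25


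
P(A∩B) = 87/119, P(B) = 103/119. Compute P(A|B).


P(A|B) = P(A∩B)/P(B) = (87/119)/(103/119) = 87/103

87/103


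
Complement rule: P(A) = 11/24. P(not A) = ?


P(A') = 1 - P(A) = 1 - 11/24 = 13/24

13/24


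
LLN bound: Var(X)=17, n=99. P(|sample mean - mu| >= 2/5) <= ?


Var(Xbar) = Var(X)/n = 17/99
Chebyshev: P(|Xbar-mu| >= 2/5) <= Var(Xbar)/(2/5)^2 = (17/99)/(4/25) = 425/396
Bound exceeds 1, so trivial bound: 1

1


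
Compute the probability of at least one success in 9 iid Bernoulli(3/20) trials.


P(at least one) = 1 - P(none)
P(none) = (1 - 3/20)^9 = (17/20)^9 = 118587876497/512000000000
P(at least one) = 1 - 118587876497/512000000000 = 393412123503/512000000000

393412123503/512000000000


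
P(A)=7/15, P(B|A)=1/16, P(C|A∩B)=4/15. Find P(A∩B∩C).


P(A∩B∩C) = P(A) * P(B|A) * P(C|A∩B)
= 7/15 * 1/16 * 4/15
= 7/240 * 4/15 = 7/900

7/900


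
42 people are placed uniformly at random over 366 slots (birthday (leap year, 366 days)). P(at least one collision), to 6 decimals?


P(all different) = prod((366-i)/366 for i=0..41) = 0.086572
P(at least one match) = 1 - 0.086572 = 0.913428

0.913428


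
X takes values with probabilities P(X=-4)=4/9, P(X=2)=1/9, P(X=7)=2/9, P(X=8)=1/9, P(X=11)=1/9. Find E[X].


E[X] = sum(x * P(x))
= -4*4/9 + 2*1/9 + 7*2/9 + 8*1/9 + 11*1/9
= 19/9

19/9


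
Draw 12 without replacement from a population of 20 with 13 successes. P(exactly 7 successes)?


P(X=7) = C(13,7)*C(7,5) / C(20,12)
= 1716*21 / 125970
= 36036/125970 = 462/1615

462/1615


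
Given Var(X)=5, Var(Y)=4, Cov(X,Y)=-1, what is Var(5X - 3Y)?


Var(5X - 3Y) = 5^2*Var(X) + (-3)^2*Var(Y) + 2*5*(-3)*Cov(X,Y)
= 25*5 + 9*4 - 30*(-1)
= 125 + 36 + 30 = 191

191


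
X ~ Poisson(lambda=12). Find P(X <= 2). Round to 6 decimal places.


P(X<=2) = e^(-12)*12^0/0! + e^(-12)*12^1/1! + e^(-12)*12^2/2!
≈ 0.0000061442 + 0.0000737305 + 0.0004423833
= 0.0005222580
≈ 0.000522

0.000522


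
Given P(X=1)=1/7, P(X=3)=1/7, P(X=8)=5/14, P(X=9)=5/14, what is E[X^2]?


E[X^2] = sum(g(x)*P(x))
= 1*1/7 + 9*1/7 + 64*5/14 + 81*5/14
= 745/14

745/14


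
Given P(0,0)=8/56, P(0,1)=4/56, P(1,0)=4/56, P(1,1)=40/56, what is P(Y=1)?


P(Y=1) = P(0,1)+P(1,1) = 4/56 + 40/56 = 44/56 = 11/14

11/14


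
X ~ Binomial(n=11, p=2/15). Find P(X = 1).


P(X=1) = C(11,1) * p^1 * (1-p)^10
= 11 * 2/15 * 137858491849/576650390625
= 3032886820678/8649755859375

3032886820678/8649755859375


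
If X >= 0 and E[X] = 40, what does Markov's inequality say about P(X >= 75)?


Markov: P(X >= a) <= E[X]/a
P(X >= 75) <= 40/75 = 8/15

8/15


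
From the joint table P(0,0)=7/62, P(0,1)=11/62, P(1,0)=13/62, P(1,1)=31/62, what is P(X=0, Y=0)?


Read from table: P(X=0, Y=0) = 7/62

7/62


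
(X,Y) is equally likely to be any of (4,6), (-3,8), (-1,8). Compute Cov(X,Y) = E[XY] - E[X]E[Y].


E[X]=0, E[Y]=22/3, E[XY]=-8/3
Cov(X,Y) = E[XY] - E[X]E[Y] = -8/3 - 0*22/3 = -8/3

-8/3


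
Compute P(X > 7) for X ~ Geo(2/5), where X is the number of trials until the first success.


P(X > 7) = P(first 7 trials all fail) = (1-p)^7 = (3/5)^7 = 2187/78125

2187/78125


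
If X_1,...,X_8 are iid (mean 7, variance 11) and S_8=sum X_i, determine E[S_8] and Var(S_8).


E[S_n] = n*mu = 8*7 = 56
Var(S_n) = n*sigma^2 = 8*11 = 88

E[S_8]=56, Var(S_8)=88


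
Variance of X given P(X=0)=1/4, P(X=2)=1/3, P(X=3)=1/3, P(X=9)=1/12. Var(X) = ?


E[X] = 29/12, E[X^2] = 133/12
Var(X) = E[X^2] - (E[X])^2 = 133/12 - (29/12)^2 = 755/144

755/144


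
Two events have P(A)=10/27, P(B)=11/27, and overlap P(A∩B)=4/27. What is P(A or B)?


P(A∪B) = P(A) + P(B) - P(A∩B)
= 10/27 + 11/27 - 4/27 = 17/27

17/27


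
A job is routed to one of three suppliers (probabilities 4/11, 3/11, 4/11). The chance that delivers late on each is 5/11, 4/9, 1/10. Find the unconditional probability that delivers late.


P(A) = P(A|B1)P(B1) + P(A|B2)P(B2) + P(A|B3)P(B3)
= 5/11*4/11 + 4/9*3/11 + 1/10*4/11
= 20/121 + 4/33 + 2/55 = 586/1815

586/1815


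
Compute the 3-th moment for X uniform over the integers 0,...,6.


E[X^3] = (1/7) * sum(x^3 for x=0..6)
= 441/7 = 63

63


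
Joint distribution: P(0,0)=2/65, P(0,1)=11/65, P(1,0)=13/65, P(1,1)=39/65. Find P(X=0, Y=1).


Read from table: P(X=0, Y=1) = 11/65

11/65


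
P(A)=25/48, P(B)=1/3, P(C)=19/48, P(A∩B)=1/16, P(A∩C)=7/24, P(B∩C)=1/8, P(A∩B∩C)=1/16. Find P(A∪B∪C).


P(A∪B∪C) = P(A)+P(B)+P(C) - P(AB)-P(AC)-P(BC) + P(ABC)
= 25/48+1/3+19/48 - 1/16-7/24-1/8 + 1/16
= 5/6

5/6
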